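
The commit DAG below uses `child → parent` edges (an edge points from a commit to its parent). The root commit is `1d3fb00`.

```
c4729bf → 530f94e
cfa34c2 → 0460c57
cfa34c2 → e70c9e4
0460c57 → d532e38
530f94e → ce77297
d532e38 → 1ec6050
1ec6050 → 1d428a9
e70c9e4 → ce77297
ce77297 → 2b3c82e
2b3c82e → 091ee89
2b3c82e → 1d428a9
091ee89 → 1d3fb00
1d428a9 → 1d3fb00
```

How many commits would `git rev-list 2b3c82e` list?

4

Walking parent pointers from 2b3c82e: reachable set = {091ee89, 1d3fb00, 1d428a9, 2b3c82e}.
That is 4 commits.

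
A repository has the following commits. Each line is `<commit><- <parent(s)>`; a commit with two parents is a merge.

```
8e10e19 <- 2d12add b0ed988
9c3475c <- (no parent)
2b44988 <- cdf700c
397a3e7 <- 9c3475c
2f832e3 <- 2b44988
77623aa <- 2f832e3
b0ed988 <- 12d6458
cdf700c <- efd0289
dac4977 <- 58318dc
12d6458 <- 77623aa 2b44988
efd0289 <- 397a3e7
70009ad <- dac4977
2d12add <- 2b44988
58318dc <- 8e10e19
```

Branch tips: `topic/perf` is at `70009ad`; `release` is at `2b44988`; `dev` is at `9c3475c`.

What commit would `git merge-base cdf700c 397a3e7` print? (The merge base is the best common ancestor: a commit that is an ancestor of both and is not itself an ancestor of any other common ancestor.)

397a3e7

Ancestors of cdf700c: {397a3e7, 9c3475c, cdf700c, efd0289}.
Ancestors of 397a3e7: {397a3e7, 9c3475c}.
Common ancestors: {397a3e7, 9c3475c}.
Among these, 397a3e7 is not an ancestor of any other common ancestor — it is the merge base.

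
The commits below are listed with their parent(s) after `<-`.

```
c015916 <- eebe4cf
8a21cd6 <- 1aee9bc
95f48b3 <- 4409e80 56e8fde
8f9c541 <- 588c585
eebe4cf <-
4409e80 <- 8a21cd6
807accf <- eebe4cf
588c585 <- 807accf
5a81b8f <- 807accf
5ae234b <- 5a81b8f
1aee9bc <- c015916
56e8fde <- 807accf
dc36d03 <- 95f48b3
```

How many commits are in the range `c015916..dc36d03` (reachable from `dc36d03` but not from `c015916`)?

7

Reachable from dc36d03: {1aee9bc, 4409e80, 56e8fde, 807accf, 8a21cd6, 95f48b3, c015916, dc36d03, eebe4cf}.
Reachable from c015916: {c015916, eebe4cf}.
In dc36d03's history but not c015916's: {1aee9bc, 4409e80, 56e8fde, 807accf, 8a21cd6, 95f48b3, dc36d03} — 7 commits.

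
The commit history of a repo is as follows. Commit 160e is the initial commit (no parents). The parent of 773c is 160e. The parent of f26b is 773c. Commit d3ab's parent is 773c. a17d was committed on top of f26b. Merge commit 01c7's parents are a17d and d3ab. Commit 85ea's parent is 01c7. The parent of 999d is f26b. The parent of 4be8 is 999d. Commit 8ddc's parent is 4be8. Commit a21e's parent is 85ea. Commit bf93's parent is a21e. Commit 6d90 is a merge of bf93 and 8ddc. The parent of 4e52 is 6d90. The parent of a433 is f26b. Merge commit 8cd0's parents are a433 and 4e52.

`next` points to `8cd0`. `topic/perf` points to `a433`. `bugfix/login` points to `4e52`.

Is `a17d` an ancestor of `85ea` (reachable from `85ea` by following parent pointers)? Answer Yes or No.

Ancestors of 85ea (commits reachable by following parents): {01c7, 160e, 773c, 85ea, a17d, d3ab, f26b}.
a17d is in that set, so it is an ancestor of 85ea.

Yes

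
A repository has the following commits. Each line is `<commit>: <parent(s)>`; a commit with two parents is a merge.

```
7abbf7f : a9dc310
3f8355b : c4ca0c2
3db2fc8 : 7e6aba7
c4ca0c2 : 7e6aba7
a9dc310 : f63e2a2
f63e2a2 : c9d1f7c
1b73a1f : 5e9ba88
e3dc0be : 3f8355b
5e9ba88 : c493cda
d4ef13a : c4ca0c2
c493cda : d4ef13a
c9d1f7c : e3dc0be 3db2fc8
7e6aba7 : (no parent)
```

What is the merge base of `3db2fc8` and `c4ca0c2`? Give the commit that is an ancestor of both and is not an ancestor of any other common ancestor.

7e6aba7

Ancestors of 3db2fc8: {3db2fc8, 7e6aba7}.
Ancestors of c4ca0c2: {7e6aba7, c4ca0c2}.
Common ancestors: {7e6aba7}.
The only common ancestor is 7e6aba7, so it is the merge base.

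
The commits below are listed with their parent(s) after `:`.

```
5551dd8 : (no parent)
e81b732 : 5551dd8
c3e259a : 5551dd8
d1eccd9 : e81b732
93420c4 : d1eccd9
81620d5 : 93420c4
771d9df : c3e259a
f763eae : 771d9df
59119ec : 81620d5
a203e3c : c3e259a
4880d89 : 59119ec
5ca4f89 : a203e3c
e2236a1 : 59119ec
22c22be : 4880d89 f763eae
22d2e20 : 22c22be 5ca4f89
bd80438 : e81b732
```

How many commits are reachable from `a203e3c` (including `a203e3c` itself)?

3

Walking parent pointers from a203e3c: reachable set = {5551dd8, a203e3c, c3e259a}.
That is 3 commits.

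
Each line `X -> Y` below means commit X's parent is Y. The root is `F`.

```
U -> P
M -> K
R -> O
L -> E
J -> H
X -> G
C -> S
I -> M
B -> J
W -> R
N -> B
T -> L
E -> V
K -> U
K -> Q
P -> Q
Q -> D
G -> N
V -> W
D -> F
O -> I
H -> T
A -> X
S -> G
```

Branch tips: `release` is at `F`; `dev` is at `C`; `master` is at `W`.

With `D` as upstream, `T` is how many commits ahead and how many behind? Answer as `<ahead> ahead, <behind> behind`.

13 ahead, 0 behind

Reachable from T: {D, E, F, I, K, L, M, O, P, Q, R, T, U, V, W}.
Reachable from D: {D, F}.
Only in T's history (ahead): {E, I, K, L, M, O, P, Q, R, T, U, V, W} — 13.
Only in D's history (behind): {} — 0.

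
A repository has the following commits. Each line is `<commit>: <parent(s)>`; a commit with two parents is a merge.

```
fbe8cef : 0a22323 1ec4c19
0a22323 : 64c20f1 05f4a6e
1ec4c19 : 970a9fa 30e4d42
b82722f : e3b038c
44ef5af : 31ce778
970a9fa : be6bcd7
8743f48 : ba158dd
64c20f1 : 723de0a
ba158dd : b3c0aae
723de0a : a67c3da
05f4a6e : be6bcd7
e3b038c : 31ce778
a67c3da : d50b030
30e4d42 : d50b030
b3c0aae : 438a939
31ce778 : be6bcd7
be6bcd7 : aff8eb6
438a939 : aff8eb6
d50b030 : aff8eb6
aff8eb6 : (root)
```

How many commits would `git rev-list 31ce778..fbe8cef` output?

10

Reachable from fbe8cef: {05f4a6e, 0a22323, 1ec4c19, 30e4d42, 64c20f1, 723de0a, 970a9fa, a67c3da, aff8eb6, be6bcd7, d50b030, fbe8cef}.
Reachable from 31ce778: {31ce778, aff8eb6, be6bcd7}.
In fbe8cef's history but not 31ce778's: {05f4a6e, 0a22323, 1ec4c19, 30e4d42, 64c20f1, 723de0a, 970a9fa, a67c3da, d50b030, fbe8cef} — 10 commits.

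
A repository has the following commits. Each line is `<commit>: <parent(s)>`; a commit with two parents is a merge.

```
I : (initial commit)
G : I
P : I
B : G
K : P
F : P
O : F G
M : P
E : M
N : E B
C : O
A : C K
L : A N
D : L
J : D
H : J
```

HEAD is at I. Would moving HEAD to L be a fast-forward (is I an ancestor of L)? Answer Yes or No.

Yes

A fast-forward from I to L is possible iff I is an ancestor of L.
Ancestors of L: {A, B, C, E, F, G, I, K, L, M, N, O, P}.
I is among them, so fast-forward is possible.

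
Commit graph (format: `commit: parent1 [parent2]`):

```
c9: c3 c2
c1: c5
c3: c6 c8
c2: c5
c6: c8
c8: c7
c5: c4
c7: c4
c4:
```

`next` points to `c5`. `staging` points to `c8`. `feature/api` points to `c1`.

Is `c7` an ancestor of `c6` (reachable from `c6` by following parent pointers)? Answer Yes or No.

Yes

Ancestors of c6 (commits reachable by following parents): {c4, c6, c7, c8}.
c7 is in that set, so it is an ancestor of c6.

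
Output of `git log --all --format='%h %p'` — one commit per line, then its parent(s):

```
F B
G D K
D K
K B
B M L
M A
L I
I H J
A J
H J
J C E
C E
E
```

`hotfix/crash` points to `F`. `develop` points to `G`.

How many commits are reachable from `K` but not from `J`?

7

Reachable from K: {A, B, C, E, H, I, J, K, L, M}.
Reachable from J: {C, E, J}.
In K's history but not J's: {A, B, H, I, K, L, M} — 7 commits.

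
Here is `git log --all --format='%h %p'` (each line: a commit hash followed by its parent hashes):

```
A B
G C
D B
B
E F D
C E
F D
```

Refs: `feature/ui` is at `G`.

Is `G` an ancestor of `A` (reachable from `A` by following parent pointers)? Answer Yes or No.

Ancestors of A: {A, B}.
G is not in that set, so it is not an ancestor of A.

No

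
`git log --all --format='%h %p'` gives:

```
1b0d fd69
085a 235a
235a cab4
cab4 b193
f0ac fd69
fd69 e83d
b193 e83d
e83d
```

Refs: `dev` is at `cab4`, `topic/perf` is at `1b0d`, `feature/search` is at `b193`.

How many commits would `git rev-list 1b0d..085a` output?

4

Reachable from 085a: {085a, 235a, b193, cab4, e83d}.
Reachable from 1b0d: {1b0d, e83d, fd69}.
In 085a's history but not 1b0d's: {085a, 235a, b193, cab4} — 4 commits.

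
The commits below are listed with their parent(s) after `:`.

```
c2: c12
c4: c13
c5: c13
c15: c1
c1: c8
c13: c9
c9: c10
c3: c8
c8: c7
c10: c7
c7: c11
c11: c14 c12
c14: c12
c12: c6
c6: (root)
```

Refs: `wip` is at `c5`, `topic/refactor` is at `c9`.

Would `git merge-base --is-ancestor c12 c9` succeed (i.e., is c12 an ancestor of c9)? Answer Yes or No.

Yes

Ancestors of c9 (commits reachable by following parents): {c10, c11, c12, c14, c6, c7, c9}.
c12 is in that set, so it is an ancestor of c9.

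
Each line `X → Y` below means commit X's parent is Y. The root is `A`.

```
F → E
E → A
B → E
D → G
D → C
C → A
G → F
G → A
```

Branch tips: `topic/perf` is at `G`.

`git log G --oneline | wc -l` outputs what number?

Walking parent pointers from G: reachable set = {A, E, F, G}.
That is 4 commits.

4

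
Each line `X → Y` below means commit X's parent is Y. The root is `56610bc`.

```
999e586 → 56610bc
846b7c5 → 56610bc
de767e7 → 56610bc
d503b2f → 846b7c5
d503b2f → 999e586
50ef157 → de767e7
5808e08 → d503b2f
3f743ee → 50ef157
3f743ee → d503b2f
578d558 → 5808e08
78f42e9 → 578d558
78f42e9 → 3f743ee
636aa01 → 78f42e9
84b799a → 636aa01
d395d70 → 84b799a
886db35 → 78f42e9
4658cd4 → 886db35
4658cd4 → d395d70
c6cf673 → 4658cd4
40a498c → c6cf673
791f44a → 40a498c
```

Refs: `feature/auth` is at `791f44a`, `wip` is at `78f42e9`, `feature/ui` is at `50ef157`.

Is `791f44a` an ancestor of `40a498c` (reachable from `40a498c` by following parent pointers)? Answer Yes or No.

Ancestors of 40a498c: {3f743ee, 40a498c, 4658cd4, 50ef157, 56610bc, 578d558, 5808e08, 636aa01, 78f42e9, 846b7c5, 84b799a, 886db35, 999e586, c6cf673, d395d70, d503b2f, de767e7}.
791f44a is not in that set, so it is not an ancestor of 40a498c.

No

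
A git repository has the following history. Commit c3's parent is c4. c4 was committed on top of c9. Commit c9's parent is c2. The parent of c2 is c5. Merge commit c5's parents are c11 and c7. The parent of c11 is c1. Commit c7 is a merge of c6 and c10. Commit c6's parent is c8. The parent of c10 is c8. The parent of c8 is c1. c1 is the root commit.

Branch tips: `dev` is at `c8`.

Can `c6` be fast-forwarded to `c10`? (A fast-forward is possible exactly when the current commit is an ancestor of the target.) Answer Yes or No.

No

A fast-forward from c6 to c10 is possible iff c6 is an ancestor of c10.
Ancestors of c10: {c1, c10, c8}.
c6 is not among them, so fast-forward is not possible.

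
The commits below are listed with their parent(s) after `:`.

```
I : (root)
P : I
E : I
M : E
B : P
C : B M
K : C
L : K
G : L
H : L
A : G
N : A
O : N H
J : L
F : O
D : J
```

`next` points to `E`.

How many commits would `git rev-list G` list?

Walking parent pointers from G: reachable set = {B, C, E, G, I, K, L, M, P}.
That is 9 commits.

9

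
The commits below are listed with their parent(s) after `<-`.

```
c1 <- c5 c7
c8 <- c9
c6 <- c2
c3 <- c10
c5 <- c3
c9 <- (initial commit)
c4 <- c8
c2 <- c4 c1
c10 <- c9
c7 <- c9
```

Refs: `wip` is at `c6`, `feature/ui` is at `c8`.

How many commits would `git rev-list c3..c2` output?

6

Reachable from c2: {c1, c10, c2, c3, c4, c5, c7, c8, c9}.
Reachable from c3: {c10, c3, c9}.
In c2's history but not c3's: {c1, c2, c4, c5, c7, c8} — 6 commits.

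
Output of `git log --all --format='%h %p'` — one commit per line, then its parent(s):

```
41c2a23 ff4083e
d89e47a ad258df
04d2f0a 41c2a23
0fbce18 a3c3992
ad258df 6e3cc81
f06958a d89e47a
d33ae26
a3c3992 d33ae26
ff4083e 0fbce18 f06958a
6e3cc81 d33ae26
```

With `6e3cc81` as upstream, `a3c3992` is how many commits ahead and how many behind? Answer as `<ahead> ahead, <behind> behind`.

1 ahead, 1 behind

Reachable from a3c3992: {a3c3992, d33ae26}.
Reachable from 6e3cc81: {6e3cc81, d33ae26}.
Only in a3c3992's history (ahead): {a3c3992} — 1.
Only in 6e3cc81's history (behind): {6e3cc81} — 1.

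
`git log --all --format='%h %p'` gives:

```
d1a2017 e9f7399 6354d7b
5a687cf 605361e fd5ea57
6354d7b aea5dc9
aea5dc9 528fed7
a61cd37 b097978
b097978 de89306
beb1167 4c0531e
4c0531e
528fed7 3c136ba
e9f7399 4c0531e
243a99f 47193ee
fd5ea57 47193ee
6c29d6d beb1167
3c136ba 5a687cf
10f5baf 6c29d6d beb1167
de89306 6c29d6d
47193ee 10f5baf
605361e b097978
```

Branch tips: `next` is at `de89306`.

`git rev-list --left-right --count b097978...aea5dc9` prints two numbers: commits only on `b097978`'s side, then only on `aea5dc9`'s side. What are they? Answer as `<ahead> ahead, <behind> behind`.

0 ahead, 8 behind

Reachable from b097978: {4c0531e, 6c29d6d, b097978, beb1167, de89306}.
Reachable from aea5dc9: {10f5baf, 3c136ba, 47193ee, 4c0531e, 528fed7, 5a687cf, 605361e, 6c29d6d, aea5dc9, b097978, beb1167, de89306, fd5ea57}.
Only in b097978's history (ahead): {} — 0.
Only in aea5dc9's history (behind): {10f5baf, 3c136ba, 47193ee, 528fed7, 5a687cf, 605361e, aea5dc9, fd5ea57} — 8.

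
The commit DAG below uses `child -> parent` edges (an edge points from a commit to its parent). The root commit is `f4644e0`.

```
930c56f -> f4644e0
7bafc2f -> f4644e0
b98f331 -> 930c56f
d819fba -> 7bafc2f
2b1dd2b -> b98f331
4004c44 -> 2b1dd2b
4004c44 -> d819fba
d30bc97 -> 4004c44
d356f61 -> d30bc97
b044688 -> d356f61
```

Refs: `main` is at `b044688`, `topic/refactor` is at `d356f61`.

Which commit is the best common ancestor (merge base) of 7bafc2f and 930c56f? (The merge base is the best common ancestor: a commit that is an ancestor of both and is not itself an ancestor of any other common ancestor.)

Ancestors of 7bafc2f: {7bafc2f, f4644e0}.
Ancestors of 930c56f: {930c56f, f4644e0}.
Common ancestors: {f4644e0}.
The only common ancestor is f4644e0, so it is the merge base.

f4644e0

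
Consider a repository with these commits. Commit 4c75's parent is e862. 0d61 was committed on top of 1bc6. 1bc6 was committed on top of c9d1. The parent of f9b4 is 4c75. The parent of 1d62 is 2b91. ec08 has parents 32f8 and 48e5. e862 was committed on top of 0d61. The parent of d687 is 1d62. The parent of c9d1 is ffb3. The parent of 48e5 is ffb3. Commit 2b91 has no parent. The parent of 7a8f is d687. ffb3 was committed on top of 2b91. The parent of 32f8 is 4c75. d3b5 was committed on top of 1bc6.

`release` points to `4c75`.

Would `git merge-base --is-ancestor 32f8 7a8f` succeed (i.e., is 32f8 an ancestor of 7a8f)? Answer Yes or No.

Ancestors of 7a8f: {1d62, 2b91, 7a8f, d687}.
32f8 is not in that set, so it is not an ancestor of 7a8f.

No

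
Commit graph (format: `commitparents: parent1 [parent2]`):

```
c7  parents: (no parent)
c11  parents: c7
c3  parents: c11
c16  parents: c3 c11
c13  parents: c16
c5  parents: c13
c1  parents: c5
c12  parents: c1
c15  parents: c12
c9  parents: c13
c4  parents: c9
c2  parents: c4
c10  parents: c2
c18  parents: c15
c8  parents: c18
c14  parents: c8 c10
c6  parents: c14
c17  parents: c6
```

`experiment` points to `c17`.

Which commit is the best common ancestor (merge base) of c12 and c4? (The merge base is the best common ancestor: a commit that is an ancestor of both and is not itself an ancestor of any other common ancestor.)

Ancestors of c12: {c1, c11, c12, c13, c16, c3, c5, c7}.
Ancestors of c4: {c11, c13, c16, c3, c4, c7, c9}.
Common ancestors: {c11, c13, c16, c3, c7}.
Among these, c13 is not an ancestor of any other common ancestor — it is the merge base.

c13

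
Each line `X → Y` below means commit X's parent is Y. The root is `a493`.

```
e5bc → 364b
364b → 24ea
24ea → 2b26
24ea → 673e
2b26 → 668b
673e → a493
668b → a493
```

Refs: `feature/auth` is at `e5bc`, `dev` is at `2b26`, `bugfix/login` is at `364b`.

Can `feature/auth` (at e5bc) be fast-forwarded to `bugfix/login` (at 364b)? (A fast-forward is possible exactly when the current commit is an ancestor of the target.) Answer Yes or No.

A fast-forward from e5bc to 364b is possible iff e5bc is an ancestor of 364b.
Ancestors of 364b: {24ea, 2b26, 364b, 668b, 673e, a493}.
e5bc is not among them, so fast-forward is not possible.

No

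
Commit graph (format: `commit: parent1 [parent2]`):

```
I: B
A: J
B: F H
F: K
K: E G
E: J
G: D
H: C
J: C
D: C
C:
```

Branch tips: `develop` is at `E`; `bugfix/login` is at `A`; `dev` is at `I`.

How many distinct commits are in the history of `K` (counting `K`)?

6

Walking parent pointers from K: reachable set = {C, D, E, G, J, K}.
That is 6 commits.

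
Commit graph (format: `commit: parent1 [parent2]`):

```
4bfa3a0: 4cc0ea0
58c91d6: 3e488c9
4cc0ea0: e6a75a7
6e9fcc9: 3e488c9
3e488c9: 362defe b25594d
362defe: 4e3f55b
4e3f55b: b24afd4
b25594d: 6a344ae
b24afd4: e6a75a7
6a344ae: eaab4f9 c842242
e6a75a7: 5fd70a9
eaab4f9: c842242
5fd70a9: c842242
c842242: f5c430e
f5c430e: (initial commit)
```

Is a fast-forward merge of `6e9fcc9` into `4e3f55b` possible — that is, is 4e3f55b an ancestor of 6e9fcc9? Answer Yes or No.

Yes

A fast-forward from 4e3f55b to 6e9fcc9 is possible iff 4e3f55b is an ancestor of 6e9fcc9.
Ancestors of 6e9fcc9: {362defe, 3e488c9, 4e3f55b, 5fd70a9, 6a344ae, 6e9fcc9, b24afd4, b25594d, c842242, e6a75a7, eaab4f9, f5c430e}.
4e3f55b is among them, so fast-forward is possible.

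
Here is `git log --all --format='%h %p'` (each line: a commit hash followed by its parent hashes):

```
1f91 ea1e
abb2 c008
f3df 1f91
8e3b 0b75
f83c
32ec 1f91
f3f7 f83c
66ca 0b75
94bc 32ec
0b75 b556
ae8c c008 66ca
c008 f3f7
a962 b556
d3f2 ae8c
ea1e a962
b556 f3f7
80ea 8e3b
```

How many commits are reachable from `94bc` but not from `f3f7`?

6

Reachable from 94bc: {1f91, 32ec, 94bc, a962, b556, ea1e, f3f7, f83c}.
Reachable from f3f7: {f3f7, f83c}.
In 94bc's history but not f3f7's: {1f91, 32ec, 94bc, a962, b556, ea1e} — 6 commits.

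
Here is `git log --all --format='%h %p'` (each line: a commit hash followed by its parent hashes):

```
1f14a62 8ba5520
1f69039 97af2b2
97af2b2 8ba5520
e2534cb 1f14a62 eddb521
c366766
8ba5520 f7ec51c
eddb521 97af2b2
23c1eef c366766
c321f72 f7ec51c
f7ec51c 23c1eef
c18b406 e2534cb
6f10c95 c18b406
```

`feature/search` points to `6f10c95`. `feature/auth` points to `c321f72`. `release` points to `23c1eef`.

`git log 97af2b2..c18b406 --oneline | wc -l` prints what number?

Reachable from c18b406: {1f14a62, 23c1eef, 8ba5520, 97af2b2, c18b406, c366766, e2534cb, eddb521, f7ec51c}.
Reachable from 97af2b2: {23c1eef, 8ba5520, 97af2b2, c366766, f7ec51c}.
In c18b406's history but not 97af2b2's: {1f14a62, c18b406, e2534cb, eddb521} — 4 commits.

4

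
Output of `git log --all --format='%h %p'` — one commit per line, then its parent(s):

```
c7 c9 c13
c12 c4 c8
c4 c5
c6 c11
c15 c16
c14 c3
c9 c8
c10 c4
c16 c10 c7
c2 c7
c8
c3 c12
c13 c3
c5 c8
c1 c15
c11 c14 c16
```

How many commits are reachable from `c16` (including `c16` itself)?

10

Walking parent pointers from c16: reachable set = {c10, c12, c13, c16, c3, c4, c5, c7, c8, c9}.
That is 10 commits.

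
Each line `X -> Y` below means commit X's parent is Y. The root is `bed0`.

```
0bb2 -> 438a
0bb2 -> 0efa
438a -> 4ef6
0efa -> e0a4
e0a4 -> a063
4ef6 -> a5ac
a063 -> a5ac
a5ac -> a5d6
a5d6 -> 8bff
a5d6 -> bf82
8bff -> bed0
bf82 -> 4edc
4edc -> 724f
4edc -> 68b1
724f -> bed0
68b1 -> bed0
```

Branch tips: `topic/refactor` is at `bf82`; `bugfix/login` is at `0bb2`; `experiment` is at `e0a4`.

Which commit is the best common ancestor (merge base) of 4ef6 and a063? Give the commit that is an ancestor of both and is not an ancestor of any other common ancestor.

Ancestors of 4ef6: {4edc, 4ef6, 68b1, 724f, 8bff, a5ac, a5d6, bed0, bf82}.
Ancestors of a063: {4edc, 68b1, 724f, 8bff, a063, a5ac, a5d6, bed0, bf82}.
Common ancestors: {4edc, 68b1, 724f, 8bff, a5ac, a5d6, bed0, bf82}.
Among these, a5ac is not an ancestor of any other common ancestor — it is the merge base.

a5ac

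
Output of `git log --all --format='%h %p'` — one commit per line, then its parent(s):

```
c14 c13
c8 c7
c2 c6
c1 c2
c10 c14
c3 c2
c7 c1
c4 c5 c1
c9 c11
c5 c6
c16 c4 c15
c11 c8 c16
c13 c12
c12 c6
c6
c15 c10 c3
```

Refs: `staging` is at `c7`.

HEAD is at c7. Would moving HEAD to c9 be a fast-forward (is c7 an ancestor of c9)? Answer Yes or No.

Yes

A fast-forward from c7 to c9 is possible iff c7 is an ancestor of c9.
Ancestors of c9: {c1, c10, c11, c12, c13, c14, c15, c16, c2, c3, c4, c5, c6, c7, c8, c9}.
c7 is among them, so fast-forward is possible.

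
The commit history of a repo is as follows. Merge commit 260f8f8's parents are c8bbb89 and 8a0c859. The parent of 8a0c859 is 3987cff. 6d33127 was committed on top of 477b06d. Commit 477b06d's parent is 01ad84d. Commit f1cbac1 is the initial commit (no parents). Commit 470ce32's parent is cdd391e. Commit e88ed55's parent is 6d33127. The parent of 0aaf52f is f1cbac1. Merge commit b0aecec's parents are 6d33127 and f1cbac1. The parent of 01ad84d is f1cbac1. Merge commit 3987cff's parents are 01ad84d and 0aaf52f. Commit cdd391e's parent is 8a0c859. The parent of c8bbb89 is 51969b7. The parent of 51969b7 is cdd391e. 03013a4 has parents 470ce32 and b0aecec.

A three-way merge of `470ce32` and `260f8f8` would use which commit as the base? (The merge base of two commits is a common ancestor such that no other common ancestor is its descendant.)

cdd391e

Ancestors of 470ce32: {01ad84d, 0aaf52f, 3987cff, 470ce32, 8a0c859, cdd391e, f1cbac1}.
Ancestors of 260f8f8: {01ad84d, 0aaf52f, 260f8f8, 3987cff, 51969b7, 8a0c859, c8bbb89, cdd391e, f1cbac1}.
Common ancestors: {01ad84d, 0aaf52f, 3987cff, 8a0c859, cdd391e, f1cbac1}.
Among these, cdd391e is not an ancestor of any other common ancestor — it is the merge base.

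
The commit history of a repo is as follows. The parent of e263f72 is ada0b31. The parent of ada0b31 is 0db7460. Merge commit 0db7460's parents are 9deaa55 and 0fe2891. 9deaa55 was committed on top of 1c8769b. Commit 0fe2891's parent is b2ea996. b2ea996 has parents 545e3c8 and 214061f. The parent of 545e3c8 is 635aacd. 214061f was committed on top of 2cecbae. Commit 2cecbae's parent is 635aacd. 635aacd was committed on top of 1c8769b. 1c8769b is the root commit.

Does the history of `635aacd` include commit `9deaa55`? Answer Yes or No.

No

Ancestors of 635aacd: {1c8769b, 635aacd}.
9deaa55 is not in that set, so it is not an ancestor of 635aacd.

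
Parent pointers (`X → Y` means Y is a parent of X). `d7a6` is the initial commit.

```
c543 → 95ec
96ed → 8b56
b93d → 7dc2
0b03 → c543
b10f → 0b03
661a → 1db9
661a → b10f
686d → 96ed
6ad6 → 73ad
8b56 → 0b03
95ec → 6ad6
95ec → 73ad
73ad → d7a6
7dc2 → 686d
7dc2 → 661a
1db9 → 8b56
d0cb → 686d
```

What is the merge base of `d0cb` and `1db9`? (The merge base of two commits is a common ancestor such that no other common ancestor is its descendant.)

8b56

Ancestors of d0cb: {0b03, 686d, 6ad6, 73ad, 8b56, 95ec, 96ed, c543, d0cb, d7a6}.
Ancestors of 1db9: {0b03, 1db9, 6ad6, 73ad, 8b56, 95ec, c543, d7a6}.
Common ancestors: {0b03, 6ad6, 73ad, 8b56, 95ec, c543, d7a6}.
Among these, 8b56 is not an ancestor of any other common ancestor — it is the merge base.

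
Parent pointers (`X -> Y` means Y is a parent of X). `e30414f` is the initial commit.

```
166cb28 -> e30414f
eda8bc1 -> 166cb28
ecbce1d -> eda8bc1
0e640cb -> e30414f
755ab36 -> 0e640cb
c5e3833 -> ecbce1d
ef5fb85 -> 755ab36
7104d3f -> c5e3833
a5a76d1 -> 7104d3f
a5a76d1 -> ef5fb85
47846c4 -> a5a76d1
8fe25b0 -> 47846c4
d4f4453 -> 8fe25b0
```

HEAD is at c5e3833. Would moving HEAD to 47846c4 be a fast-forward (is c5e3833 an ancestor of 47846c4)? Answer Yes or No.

Yes

A fast-forward from c5e3833 to 47846c4 is possible iff c5e3833 is an ancestor of 47846c4.
Ancestors of 47846c4: {0e640cb, 166cb28, 47846c4, 7104d3f, 755ab36, a5a76d1, c5e3833, e30414f, ecbce1d, eda8bc1, ef5fb85}.
c5e3833 is among them, so fast-forward is possible.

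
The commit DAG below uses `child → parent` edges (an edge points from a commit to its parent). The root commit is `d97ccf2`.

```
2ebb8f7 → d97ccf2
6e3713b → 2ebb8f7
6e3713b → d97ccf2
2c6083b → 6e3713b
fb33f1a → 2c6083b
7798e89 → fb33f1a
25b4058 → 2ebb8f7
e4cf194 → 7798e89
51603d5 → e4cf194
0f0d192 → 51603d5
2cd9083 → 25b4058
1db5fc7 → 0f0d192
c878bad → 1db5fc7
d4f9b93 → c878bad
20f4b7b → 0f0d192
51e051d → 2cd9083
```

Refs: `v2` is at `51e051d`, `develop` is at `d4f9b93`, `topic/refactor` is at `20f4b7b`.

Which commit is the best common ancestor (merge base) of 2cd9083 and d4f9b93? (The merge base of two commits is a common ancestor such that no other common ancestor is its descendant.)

Ancestors of 2cd9083: {25b4058, 2cd9083, 2ebb8f7, d97ccf2}.
Ancestors of d4f9b93: {0f0d192, 1db5fc7, 2c6083b, 2ebb8f7, 51603d5, 6e3713b, 7798e89, c878bad, d4f9b93, d97ccf2, e4cf194, fb33f1a}.
Common ancestors: {2ebb8f7, d97ccf2}.
Among these, 2ebb8f7 is not an ancestor of any other common ancestor — it is the merge base.

2ebb8f7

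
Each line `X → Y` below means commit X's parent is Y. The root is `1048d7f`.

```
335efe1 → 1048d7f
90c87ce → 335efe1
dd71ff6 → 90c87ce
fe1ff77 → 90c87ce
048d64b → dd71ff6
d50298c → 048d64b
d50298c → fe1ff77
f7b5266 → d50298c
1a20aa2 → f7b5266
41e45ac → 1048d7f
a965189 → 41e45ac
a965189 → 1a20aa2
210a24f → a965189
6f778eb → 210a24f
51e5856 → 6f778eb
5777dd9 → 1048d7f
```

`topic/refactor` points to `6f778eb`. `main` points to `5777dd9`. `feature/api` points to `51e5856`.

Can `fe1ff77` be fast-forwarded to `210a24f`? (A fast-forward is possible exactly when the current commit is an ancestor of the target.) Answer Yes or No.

A fast-forward from fe1ff77 to 210a24f is possible iff fe1ff77 is an ancestor of 210a24f.
Ancestors of 210a24f: {048d64b, 1048d7f, 1a20aa2, 210a24f, 335efe1, 41e45ac, 90c87ce, a965189, d50298c, dd71ff6, f7b5266, fe1ff77}.
fe1ff77 is among them, so fast-forward is possible.

Yes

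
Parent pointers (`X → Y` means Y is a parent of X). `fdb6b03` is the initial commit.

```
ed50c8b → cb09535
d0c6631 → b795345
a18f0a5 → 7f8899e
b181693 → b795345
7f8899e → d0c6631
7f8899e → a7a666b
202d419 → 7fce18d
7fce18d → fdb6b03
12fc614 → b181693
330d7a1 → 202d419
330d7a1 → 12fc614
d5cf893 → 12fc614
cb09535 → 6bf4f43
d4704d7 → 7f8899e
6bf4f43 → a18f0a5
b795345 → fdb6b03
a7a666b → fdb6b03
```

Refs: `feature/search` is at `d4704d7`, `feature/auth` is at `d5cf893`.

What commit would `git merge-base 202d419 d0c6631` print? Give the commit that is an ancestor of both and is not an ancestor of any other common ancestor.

Ancestors of 202d419: {202d419, 7fce18d, fdb6b03}.
Ancestors of d0c6631: {b795345, d0c6631, fdb6b03}.
Common ancestors: {fdb6b03}.
The only common ancestor is fdb6b03, so it is the merge base.

fdb6b03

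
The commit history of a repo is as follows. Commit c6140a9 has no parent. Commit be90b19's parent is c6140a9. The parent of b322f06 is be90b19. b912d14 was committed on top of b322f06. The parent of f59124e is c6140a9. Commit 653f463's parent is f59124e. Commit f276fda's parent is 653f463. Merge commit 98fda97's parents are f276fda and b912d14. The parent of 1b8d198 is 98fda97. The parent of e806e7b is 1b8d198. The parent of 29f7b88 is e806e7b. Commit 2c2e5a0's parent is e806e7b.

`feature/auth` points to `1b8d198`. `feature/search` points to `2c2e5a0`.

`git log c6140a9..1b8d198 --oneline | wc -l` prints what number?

8

Reachable from 1b8d198: {1b8d198, 653f463, 98fda97, b322f06, b912d14, be90b19, c6140a9, f276fda, f59124e}.
Reachable from c6140a9: {c6140a9}.
In 1b8d198's history but not c6140a9's: {1b8d198, 653f463, 98fda97, b322f06, b912d14, be90b19, f276fda, f59124e} — 8 commits.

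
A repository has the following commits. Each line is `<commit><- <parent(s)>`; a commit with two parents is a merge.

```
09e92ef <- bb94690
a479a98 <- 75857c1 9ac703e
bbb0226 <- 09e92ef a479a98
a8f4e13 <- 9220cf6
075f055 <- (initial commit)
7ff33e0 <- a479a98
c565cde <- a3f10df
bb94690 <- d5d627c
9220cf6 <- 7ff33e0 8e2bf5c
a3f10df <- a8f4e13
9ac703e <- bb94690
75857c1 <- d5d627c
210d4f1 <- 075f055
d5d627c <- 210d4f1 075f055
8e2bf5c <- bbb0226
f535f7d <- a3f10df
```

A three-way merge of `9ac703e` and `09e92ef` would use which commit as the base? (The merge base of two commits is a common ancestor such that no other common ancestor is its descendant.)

bb94690

Ancestors of 9ac703e: {075f055, 210d4f1, 9ac703e, bb94690, d5d627c}.
Ancestors of 09e92ef: {075f055, 09e92ef, 210d4f1, bb94690, d5d627c}.
Common ancestors: {075f055, 210d4f1, bb94690, d5d627c}.
Among these, bb94690 is not an ancestor of any other common ancestor — it is the merge base.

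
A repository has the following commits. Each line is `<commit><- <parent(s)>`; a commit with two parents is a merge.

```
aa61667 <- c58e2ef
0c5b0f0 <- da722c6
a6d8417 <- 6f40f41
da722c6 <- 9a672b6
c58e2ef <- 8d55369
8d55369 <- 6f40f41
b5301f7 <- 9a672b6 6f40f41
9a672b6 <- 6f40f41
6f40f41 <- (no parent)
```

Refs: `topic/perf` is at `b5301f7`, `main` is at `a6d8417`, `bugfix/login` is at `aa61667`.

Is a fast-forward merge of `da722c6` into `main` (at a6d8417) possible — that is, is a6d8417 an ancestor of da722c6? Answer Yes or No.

No

A fast-forward from a6d8417 to da722c6 is possible iff a6d8417 is an ancestor of da722c6.
Ancestors of da722c6: {6f40f41, 9a672b6, da722c6}.
a6d8417 is not among them, so fast-forward is not possible.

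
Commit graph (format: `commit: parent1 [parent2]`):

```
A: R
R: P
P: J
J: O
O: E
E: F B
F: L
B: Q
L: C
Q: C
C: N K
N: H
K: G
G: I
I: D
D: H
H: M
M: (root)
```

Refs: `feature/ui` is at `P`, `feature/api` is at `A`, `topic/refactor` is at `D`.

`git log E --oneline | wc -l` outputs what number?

Walking parent pointers from E: reachable set = {B, C, D, E, F, G, H, I, K, L, M, N, Q}.
That is 13 commits.

13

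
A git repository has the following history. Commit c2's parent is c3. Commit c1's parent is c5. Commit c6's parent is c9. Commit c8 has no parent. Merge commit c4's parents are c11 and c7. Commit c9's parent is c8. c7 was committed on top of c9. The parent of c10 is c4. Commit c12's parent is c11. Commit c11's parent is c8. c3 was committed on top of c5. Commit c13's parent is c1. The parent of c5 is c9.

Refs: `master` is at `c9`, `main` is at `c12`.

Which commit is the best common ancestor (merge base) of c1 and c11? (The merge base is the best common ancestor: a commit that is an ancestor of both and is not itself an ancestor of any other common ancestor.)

c8

Ancestors of c1: {c1, c5, c8, c9}.
Ancestors of c11: {c11, c8}.
Common ancestors: {c8}.
The only common ancestor is c8, so it is the merge base.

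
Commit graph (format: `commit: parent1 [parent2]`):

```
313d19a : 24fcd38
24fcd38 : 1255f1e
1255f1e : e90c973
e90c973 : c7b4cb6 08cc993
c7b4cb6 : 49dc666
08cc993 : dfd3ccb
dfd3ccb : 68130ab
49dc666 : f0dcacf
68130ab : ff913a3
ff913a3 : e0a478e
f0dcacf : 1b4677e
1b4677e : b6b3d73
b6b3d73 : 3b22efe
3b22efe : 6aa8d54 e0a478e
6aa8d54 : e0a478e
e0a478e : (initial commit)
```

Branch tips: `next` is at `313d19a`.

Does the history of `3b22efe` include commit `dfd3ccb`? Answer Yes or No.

No

Ancestors of 3b22efe: {3b22efe, 6aa8d54, e0a478e}.
dfd3ccb is not in that set, so it is not an ancestor of 3b22efe.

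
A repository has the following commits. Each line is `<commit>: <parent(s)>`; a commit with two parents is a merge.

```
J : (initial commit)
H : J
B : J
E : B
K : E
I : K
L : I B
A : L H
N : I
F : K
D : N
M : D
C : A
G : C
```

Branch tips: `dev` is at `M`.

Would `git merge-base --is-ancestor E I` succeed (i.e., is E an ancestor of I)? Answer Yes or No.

Ancestors of I (commits reachable by following parents): {B, E, I, J, K}.
E is in that set, so it is an ancestor of I.

Yes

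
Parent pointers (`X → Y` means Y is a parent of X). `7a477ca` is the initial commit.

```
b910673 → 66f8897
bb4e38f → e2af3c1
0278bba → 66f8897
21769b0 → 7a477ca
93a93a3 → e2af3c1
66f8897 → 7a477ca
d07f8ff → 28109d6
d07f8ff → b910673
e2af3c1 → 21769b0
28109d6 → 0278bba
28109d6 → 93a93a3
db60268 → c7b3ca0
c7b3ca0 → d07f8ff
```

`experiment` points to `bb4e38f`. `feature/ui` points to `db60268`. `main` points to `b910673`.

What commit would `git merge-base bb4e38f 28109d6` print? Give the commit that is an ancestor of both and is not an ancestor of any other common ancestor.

e2af3c1

Ancestors of bb4e38f: {21769b0, 7a477ca, bb4e38f, e2af3c1}.
Ancestors of 28109d6: {0278bba, 21769b0, 28109d6, 66f8897, 7a477ca, 93a93a3, e2af3c1}.
Common ancestors: {21769b0, 7a477ca, e2af3c1}.
Among these, e2af3c1 is not an ancestor of any other common ancestor — it is the merge base.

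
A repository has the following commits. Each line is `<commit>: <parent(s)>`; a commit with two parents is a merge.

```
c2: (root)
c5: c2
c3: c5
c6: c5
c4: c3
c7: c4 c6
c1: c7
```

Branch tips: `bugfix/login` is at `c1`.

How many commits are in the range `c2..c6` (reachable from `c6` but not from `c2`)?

Reachable from c6: {c2, c5, c6}.
Reachable from c2: {c2}.
In c6's history but not c2's: {c5, c6} — 2 commits.

2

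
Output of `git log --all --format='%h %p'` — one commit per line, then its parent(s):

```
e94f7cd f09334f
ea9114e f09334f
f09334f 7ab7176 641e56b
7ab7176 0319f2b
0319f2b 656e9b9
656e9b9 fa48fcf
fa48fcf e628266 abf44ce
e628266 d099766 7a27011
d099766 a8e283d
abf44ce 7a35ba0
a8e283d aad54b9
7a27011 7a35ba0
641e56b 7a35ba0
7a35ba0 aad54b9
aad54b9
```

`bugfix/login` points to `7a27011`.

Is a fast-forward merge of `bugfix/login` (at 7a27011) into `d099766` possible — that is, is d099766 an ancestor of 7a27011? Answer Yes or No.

No

A fast-forward from d099766 to 7a27011 is possible iff d099766 is an ancestor of 7a27011.
Ancestors of 7a27011: {7a27011, 7a35ba0, aad54b9}.
d099766 is not among them, so fast-forward is not possible.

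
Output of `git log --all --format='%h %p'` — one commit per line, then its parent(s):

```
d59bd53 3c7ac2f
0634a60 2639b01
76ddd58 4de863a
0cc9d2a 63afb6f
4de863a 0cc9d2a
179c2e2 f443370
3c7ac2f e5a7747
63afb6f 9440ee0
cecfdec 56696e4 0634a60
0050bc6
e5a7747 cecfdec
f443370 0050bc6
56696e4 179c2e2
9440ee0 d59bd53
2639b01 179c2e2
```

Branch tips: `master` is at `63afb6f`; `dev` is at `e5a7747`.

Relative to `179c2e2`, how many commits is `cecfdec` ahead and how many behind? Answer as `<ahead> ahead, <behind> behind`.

4 ahead, 0 behind

Reachable from cecfdec: {0050bc6, 0634a60, 179c2e2, 2639b01, 56696e4, cecfdec, f443370}.
Reachable from 179c2e2: {0050bc6, 179c2e2, f443370}.
Only in cecfdec's history (ahead): {0634a60, 2639b01, 56696e4, cecfdec} — 4.
Only in 179c2e2's history (behind): {} — 0.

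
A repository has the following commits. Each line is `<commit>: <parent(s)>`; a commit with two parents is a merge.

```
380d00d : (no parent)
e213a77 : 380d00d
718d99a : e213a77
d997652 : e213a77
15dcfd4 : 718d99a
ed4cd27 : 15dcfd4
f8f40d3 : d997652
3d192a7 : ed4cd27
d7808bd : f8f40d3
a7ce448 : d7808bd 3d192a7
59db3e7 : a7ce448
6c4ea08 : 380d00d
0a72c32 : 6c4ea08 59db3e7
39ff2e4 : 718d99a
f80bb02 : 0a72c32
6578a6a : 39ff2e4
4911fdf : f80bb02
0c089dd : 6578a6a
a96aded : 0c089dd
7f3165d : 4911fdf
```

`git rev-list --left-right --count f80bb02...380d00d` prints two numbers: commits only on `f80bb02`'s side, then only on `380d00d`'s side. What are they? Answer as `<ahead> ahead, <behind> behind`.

13 ahead, 0 behind

Reachable from f80bb02: {0a72c32, 15dcfd4, 380d00d, 3d192a7, 59db3e7, 6c4ea08, 718d99a, a7ce448, d7808bd, d997652, e213a77, ed4cd27, f80bb02, f8f40d3}.
Reachable from 380d00d: {380d00d}.
Only in f80bb02's history (ahead): {0a72c32, 15dcfd4, 3d192a7, 59db3e7, 6c4ea08, 718d99a, a7ce448, d7808bd, d997652, e213a77, ed4cd27, f80bb02, f8f40d3} — 13.
Only in 380d00d's history (behind): {} — 0.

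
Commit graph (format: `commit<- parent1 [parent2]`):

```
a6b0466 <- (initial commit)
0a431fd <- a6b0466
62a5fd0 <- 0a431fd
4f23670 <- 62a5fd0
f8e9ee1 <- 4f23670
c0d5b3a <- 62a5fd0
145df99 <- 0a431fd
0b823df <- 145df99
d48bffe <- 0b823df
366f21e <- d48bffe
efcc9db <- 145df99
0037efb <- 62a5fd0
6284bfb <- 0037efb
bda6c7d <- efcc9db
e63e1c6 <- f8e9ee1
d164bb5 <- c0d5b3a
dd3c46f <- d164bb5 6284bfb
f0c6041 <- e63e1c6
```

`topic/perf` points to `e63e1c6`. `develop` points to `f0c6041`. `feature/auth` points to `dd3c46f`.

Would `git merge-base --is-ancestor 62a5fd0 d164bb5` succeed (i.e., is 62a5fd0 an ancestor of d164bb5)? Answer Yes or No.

Ancestors of d164bb5 (commits reachable by following parents): {0a431fd, 62a5fd0, a6b0466, c0d5b3a, d164bb5}.
62a5fd0 is in that set, so it is an ancestor of d164bb5.

Yes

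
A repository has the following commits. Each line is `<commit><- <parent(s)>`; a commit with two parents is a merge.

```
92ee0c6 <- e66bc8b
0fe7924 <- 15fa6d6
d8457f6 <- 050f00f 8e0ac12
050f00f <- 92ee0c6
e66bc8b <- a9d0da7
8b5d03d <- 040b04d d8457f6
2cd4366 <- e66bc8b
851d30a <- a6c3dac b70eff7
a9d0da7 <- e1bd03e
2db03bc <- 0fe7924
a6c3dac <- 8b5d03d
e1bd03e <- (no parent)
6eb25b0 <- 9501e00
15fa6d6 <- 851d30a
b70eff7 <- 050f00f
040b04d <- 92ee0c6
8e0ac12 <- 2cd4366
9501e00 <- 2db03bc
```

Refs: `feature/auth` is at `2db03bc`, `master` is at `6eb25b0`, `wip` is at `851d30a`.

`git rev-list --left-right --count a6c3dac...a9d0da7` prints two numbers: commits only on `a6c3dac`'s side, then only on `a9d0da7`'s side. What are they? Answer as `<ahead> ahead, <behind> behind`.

Reachable from a6c3dac: {040b04d, 050f00f, 2cd4366, 8b5d03d, 8e0ac12, 92ee0c6, a6c3dac, a9d0da7, d8457f6, e1bd03e, e66bc8b}.
Reachable from a9d0da7: {a9d0da7, e1bd03e}.
Only in a6c3dac's history (ahead): {040b04d, 050f00f, 2cd4366, 8b5d03d, 8e0ac12, 92ee0c6, a6c3dac, d8457f6, e66bc8b} — 9.
Only in a9d0da7's history (behind): {} — 0.

9 ahead, 0 behind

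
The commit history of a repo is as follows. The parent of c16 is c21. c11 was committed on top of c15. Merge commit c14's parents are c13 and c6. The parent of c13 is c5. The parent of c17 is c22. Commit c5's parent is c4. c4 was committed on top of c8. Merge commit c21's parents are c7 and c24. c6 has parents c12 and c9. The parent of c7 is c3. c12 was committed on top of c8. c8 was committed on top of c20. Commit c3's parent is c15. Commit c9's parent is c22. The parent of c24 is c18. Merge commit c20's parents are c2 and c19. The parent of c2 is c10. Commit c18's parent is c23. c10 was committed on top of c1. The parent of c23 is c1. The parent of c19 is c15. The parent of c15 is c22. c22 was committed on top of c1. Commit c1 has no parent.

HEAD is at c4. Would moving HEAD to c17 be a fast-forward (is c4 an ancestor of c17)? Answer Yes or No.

No

A fast-forward from c4 to c17 is possible iff c4 is an ancestor of c17.
Ancestors of c17: {c1, c17, c22}.
c4 is not among them, so fast-forward is not possible.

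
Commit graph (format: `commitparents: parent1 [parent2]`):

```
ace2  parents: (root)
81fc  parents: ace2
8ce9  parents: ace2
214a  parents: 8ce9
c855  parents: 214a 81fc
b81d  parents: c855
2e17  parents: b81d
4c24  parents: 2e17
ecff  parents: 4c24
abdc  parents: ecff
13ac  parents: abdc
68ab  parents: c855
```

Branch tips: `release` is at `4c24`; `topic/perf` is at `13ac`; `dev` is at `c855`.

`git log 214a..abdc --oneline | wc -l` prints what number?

7

Reachable from abdc: {214a, 2e17, 4c24, 81fc, 8ce9, abdc, ace2, b81d, c855, ecff}.
Reachable from 214a: {214a, 8ce9, ace2}.
In abdc's history but not 214a's: {2e17, 4c24, 81fc, abdc, b81d, c855, ecff} — 7 commits.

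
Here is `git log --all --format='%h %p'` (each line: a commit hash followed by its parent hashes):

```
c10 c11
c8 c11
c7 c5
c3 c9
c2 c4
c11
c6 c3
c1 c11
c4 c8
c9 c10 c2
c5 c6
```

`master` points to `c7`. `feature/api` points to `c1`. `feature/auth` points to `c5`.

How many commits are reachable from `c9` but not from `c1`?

Reachable from c9: {c10, c11, c2, c4, c8, c9}.
Reachable from c1: {c1, c11}.
In c9's history but not c1's: {c10, c2, c4, c8, c9} — 5 commits.

5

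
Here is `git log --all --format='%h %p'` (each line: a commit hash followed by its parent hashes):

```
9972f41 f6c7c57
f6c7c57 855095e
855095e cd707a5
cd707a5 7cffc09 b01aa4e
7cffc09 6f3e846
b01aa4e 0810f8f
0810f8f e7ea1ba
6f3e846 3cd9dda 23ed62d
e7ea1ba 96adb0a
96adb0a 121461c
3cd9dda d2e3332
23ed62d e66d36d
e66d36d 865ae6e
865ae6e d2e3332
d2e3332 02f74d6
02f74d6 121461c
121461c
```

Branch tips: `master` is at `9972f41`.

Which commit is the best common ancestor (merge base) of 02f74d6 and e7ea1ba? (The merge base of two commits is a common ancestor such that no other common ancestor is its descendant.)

Ancestors of 02f74d6: {02f74d6, 121461c}.
Ancestors of e7ea1ba: {121461c, 96adb0a, e7ea1ba}.
Common ancestors: {121461c}.
The only common ancestor is 121461c, so it is the merge base.

121461c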